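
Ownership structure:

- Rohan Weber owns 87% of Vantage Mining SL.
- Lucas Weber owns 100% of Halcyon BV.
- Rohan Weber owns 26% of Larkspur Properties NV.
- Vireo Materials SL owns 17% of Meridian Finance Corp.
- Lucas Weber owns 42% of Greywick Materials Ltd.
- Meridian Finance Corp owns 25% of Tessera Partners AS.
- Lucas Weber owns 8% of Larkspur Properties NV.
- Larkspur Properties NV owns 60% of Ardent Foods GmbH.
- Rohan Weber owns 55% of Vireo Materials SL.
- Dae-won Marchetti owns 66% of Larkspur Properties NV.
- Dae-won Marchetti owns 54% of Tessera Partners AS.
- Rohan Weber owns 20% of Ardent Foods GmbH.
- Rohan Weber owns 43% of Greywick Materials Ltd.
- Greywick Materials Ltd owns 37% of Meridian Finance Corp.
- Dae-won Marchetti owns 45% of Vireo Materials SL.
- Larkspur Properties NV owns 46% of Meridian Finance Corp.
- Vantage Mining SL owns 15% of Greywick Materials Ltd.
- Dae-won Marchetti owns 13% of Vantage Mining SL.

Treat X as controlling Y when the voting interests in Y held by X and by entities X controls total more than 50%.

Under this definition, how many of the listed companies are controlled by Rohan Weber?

4

Rohan holds 87% of Vantage, so Rohan controls Vantage.
Rohan holds 55% of Vireo, so Rohan controls Vireo.
Vantage and Rohan together hold 15% + 43% = 58% of Greywick, so Rohan controls Greywick.
Greywick and Vireo together hold 37% + 17% = 54% of Meridian, so Rohan controls Meridian.
No other company's threshold is met.
Rohan controls 4 companies.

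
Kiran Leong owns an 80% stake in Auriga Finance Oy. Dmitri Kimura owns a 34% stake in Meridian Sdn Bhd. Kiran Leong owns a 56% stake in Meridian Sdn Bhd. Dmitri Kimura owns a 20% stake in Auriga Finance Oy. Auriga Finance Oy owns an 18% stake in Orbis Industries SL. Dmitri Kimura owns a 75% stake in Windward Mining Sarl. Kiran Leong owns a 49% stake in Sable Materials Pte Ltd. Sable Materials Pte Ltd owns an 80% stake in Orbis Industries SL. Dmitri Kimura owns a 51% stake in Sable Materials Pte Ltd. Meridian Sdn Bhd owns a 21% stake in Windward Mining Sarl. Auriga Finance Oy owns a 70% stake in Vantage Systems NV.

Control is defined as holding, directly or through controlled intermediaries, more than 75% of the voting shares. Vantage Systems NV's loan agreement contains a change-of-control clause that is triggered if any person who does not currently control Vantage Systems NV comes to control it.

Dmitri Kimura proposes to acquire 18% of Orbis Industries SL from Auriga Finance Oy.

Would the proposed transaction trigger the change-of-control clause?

No

The purchase adds only to Dmitri's holdings (Auriga's stake shrinks), so Dmitri is the only person who could newly come to control Vantage.
Dmitri's largest direct stake is 75% in Windward, which does not meet the threshold, so Dmitri controls no company.
Neither Dmitri nor any entity Dmitri controls holds any voting interest in Vantage.
So before the transaction, Dmitri does not control Vantage.
After the purchase, Dmitri holds 18% of Orbis directly, and Auriga's stake falls to 0%.
Dmitri's side now holds 18% of Orbis, not > 75%, so Dmitri still does not control Orbis.
After the transaction, neither Dmitri nor any entity Dmitri controls holds a voting interest in Vantage, so Dmitri still does not control it.
No new person acquires control, so the clause is not triggered.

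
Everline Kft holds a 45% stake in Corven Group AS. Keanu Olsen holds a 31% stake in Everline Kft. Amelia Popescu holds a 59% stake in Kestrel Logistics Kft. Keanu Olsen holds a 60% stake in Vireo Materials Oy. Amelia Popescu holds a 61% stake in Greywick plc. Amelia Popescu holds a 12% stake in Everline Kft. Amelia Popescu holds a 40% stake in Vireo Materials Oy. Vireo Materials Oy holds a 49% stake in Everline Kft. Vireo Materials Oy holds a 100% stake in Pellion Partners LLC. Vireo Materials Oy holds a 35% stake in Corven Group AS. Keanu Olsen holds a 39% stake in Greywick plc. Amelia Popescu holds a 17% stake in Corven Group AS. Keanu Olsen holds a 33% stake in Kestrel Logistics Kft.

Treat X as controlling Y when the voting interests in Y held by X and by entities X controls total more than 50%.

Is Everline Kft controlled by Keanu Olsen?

Keanu holds 60% of Vireo, so Keanu controls Vireo.
Keanu and Vireo together hold 31% + 49% = 80% of Everline, so Keanu controls Everline.

Yes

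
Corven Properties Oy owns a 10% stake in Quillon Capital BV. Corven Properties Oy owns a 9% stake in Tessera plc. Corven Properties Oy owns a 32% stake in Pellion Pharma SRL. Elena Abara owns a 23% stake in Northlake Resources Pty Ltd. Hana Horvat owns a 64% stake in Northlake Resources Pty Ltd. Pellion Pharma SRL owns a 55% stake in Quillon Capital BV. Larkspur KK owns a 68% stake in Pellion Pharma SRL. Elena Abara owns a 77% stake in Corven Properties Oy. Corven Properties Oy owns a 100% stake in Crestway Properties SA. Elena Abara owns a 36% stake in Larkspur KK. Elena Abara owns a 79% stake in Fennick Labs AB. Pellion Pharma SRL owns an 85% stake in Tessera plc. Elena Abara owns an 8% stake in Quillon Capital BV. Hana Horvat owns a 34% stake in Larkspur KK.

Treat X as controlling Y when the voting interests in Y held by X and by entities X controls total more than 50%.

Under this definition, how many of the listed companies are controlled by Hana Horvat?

Hana holds 64% of Northlake, so Hana controls Northlake.
No other company's threshold is met.
Hana controls 1 company.

1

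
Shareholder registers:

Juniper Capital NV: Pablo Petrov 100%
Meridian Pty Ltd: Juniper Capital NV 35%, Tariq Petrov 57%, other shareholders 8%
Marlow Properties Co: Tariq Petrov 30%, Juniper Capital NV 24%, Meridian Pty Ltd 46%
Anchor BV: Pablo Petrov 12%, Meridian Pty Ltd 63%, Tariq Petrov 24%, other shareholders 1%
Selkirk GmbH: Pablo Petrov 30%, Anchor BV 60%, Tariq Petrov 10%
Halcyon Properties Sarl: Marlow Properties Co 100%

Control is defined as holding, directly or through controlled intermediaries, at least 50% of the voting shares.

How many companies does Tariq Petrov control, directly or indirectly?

5

Tariq holds 57% of Meridian, so Tariq controls Meridian.
Tariq and Meridian together hold 30% + 46% = 76% of Marlow, so Tariq controls Marlow.
Meridian and Tariq together hold 63% + 24% = 87% of Anchor, so Tariq controls Anchor.
Anchor and Tariq together hold 60% + 10% = 70% of Selkirk, so Tariq controls Selkirk.
Marlow holds 100% of Halcyon, so Tariq controls Halcyon.
No other company's threshold is met.
Tariq controls 5 companies.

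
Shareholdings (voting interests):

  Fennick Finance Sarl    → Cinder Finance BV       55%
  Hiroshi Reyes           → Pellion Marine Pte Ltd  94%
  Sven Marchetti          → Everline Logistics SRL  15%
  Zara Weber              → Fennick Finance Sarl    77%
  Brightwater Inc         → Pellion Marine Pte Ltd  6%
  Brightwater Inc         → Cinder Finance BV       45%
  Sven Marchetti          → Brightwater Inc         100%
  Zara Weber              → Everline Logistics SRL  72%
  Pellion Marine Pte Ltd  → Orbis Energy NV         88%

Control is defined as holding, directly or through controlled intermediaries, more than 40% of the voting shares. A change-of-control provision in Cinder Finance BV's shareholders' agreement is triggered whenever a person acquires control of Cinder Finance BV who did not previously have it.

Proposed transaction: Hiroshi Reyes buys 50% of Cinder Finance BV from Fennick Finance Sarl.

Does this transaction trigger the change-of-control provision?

Yes

The purchase adds only to Hiroshi's holdings (Fennick's stake shrinks), so Hiroshi is the only person who could newly come to control Cinder.
Hiroshi holds 94% of Pellion, so Hiroshi controls Pellion.
Pellion holds 88% of Orbis, so Hiroshi controls Orbis.
Neither Hiroshi nor any entity Hiroshi controls holds any voting interest in Cinder.
So before the transaction, Hiroshi does not control Cinder.
After the purchase, Hiroshi holds 50% of Cinder directly, and Fennick's stake falls to 5%.
Hiroshi holds 50% of Cinder, so Hiroshi controls Cinder.
Hiroshi did not control Cinder before and does after, so the clause is triggered.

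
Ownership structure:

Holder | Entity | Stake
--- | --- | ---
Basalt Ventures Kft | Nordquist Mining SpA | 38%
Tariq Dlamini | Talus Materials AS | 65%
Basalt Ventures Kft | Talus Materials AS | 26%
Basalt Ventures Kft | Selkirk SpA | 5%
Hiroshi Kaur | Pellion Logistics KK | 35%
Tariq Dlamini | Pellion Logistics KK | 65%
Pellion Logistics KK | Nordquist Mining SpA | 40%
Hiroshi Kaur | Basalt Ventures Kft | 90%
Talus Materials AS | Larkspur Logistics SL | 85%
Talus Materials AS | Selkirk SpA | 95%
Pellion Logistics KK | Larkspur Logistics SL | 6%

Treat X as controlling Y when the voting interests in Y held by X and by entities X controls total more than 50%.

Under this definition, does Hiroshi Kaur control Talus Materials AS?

Hiroshi holds 90% of Basalt, so Hiroshi controls Basalt.
In Talus, Hiroshi's side holds only 26%, not > 50%.
So Hiroshi does not control Talus.

No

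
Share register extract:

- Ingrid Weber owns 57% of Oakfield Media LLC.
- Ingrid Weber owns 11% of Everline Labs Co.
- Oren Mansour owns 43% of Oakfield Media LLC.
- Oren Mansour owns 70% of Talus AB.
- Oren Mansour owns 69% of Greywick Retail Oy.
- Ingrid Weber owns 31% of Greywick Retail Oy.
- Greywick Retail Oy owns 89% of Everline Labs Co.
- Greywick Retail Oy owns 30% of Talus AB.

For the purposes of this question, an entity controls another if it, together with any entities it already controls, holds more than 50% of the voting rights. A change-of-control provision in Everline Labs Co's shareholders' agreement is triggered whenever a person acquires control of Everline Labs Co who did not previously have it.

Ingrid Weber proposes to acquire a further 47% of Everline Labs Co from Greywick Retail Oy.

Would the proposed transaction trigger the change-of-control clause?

Yes

The purchase adds only to Ingrid's holdings (Greywick's stake shrinks), so Ingrid is the only person who could newly come to control Everline.
Ingrid holds 57% of Oakfield, so Ingrid controls Oakfield.
In Everline, Ingrid's side holds only 11%, not > 50%.
So before the transaction, Ingrid does not control Everline.
After the purchase, Ingrid's direct stake in Everline rises to 11% + 47% = 58%, and Greywick's stake falls to 42%.
Ingrid holds 58% of Everline, so Ingrid controls Everline.
Ingrid did not control Everline before and does after, so the clause is triggered.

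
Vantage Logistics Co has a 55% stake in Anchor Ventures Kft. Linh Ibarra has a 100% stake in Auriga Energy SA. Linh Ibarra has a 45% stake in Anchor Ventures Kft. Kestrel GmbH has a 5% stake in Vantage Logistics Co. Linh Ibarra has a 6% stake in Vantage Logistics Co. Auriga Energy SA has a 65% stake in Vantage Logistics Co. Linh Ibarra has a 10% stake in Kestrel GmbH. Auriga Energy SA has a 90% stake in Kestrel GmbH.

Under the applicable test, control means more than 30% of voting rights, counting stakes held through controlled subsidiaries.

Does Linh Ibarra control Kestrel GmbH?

Yes

Linh holds 100% of Auriga, so Linh controls Auriga.
Linh and Auriga together hold 10% + 90% = 100% of Kestrel, so Linh controls Kestrel.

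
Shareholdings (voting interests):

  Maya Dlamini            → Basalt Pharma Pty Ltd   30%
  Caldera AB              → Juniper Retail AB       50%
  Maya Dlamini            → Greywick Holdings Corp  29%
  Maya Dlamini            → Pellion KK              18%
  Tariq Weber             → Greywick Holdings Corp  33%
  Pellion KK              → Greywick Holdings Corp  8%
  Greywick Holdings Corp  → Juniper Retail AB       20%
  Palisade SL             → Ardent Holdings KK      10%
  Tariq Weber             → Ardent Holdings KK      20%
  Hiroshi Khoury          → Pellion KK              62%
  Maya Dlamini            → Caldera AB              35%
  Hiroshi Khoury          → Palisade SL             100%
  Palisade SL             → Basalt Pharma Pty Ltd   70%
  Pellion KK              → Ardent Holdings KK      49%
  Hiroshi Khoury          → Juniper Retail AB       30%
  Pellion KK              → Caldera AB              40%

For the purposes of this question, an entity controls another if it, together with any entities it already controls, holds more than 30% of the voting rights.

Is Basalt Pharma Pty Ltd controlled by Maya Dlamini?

No

Maya holds 35% of Caldera, so Maya controls Caldera.
Caldera holds 50% of Juniper, so Maya controls Juniper.
In Basalt, Maya's side holds only 30%, not > 30%.
So Maya does not control Basalt.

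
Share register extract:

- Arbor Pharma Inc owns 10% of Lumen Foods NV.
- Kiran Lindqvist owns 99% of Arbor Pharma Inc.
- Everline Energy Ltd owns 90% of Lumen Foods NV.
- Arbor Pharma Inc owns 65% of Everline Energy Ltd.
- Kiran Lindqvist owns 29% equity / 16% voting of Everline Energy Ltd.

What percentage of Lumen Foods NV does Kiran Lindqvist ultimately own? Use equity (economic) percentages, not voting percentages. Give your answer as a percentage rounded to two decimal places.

Kiran reaches Lumen along 3 paths.
Via Arbor: 99% × 10% = 9.9%.
Via Arbor → Everline: 99% × 65% × 90% = 57.915%.
Via Everline: 29% × 90% = 26.1%.
Total: 9.9% + 57.915% + 26.1% = 93.915%.
Rounded: 93.92%.

93.92%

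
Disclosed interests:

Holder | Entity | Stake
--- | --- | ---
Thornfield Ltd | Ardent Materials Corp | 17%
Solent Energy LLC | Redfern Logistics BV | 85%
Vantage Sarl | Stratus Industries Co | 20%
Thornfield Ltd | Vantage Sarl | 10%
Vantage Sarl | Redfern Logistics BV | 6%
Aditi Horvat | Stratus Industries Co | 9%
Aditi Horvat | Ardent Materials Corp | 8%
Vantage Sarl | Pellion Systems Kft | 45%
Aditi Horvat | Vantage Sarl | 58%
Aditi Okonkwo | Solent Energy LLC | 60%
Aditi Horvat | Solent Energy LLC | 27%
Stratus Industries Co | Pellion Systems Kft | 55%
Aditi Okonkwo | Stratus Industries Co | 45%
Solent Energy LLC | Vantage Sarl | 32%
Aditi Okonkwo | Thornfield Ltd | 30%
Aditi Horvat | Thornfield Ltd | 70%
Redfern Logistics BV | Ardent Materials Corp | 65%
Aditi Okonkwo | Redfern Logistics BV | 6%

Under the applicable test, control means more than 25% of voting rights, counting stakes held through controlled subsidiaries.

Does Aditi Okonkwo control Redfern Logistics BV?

Yes

Aditi Okonkwo holds 30% of Thornfield, so Aditi Okonkwo controls Thornfield.
Aditi Okonkwo holds 60% of Solent, so Aditi Okonkwo controls Solent.
Solent and Thornfield together hold 32% + 10% = 42% of Vantage, so Aditi Okonkwo controls Vantage.
Solent and Vantage and Aditi Okonkwo together hold 85% + 6% + 6% = 97% of Redfern, so Aditi Okonkwo controls Redfern.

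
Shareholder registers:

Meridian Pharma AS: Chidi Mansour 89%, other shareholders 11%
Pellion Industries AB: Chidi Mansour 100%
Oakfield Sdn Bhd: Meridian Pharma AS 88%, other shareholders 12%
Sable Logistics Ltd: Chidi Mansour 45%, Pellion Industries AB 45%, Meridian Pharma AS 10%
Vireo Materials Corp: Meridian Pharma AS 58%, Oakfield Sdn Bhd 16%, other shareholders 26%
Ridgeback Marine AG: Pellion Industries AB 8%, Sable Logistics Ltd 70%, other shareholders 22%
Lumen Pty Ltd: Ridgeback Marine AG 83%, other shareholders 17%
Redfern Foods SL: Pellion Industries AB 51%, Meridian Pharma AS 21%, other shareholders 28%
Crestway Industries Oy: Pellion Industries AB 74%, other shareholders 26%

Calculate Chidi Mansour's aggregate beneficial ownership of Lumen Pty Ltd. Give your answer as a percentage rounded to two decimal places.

64.10%

Chidi reaches Lumen along 4 paths.
Via Pellion → Ridgeback: 100% × 8% × 83% = 6.64%.
Via Sable → Ridgeback: 45% × 70% × 83% = 26.145%.
Via Pellion → Sable → Ridgeback: 100% × 45% × 70% × 83% = 26.145%.
Via Meridian → Sable → Ridgeback: 89% × 10% × 70% × 83% = 5.1709%.
Total: 6.64% + 26.145% + 26.145% + 5.1709% = 64.1009%.
Rounded: 64.10%.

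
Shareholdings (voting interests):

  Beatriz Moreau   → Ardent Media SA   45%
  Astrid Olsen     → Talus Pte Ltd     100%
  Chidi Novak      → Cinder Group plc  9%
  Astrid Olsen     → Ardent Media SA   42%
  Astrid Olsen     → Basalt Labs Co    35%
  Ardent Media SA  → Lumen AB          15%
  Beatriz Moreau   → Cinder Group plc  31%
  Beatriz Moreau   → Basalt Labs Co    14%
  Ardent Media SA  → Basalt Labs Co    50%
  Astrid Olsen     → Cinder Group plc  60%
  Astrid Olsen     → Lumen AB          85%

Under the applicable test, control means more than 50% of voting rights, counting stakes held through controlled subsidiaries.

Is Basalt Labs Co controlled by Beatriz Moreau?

Beatriz's largest direct stake is 45% in Ardent, which does not meet the threshold, so Beatriz controls no company.
In Basalt, Beatriz's side holds only 14%, not > 50%.
So Beatriz does not control Basalt.

No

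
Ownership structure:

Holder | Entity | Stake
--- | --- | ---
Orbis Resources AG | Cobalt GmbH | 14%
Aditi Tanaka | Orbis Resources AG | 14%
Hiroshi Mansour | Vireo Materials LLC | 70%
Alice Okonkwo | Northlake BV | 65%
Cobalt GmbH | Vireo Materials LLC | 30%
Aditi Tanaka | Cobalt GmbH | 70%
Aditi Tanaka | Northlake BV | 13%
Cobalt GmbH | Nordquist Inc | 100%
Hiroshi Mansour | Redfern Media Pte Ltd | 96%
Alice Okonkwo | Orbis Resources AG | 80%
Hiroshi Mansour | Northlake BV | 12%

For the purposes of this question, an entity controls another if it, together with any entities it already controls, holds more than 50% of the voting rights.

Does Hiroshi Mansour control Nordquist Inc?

Hiroshi holds 96% of Redfern, so Hiroshi controls Redfern.
Hiroshi holds 70% of Vireo, so Hiroshi controls Vireo.
Neither Hiroshi nor any entity Hiroshi controls holds any voting interest in Nordquist.
So Hiroshi does not control Nordquist.

No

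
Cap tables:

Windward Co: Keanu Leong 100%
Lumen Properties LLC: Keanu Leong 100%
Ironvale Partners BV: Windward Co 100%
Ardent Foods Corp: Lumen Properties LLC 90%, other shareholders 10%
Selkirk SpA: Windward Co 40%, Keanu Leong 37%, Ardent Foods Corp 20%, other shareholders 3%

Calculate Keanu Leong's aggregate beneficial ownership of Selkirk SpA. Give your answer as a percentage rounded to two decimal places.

95.00%

Keanu reaches Selkirk along 3 paths.
Via Windward: 100% × 40% = 40%.
Direct stake: 37% = 37%.
Via Lumen → Ardent: 100% × 90% × 20% = 18%.
Total: 40% + 37% + 18% = 95%.
Rounded: 95.00%.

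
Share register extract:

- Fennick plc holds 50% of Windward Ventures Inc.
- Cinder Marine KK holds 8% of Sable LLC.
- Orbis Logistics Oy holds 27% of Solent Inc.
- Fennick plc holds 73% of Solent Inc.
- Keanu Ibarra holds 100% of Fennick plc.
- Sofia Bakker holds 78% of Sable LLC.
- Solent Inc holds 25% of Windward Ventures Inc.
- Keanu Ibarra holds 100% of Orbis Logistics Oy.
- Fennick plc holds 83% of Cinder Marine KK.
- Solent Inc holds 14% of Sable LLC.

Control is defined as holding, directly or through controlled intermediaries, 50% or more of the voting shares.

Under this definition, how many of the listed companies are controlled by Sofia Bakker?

Sofia holds 78% of Sable, so Sofia controls Sable.
No other company's threshold is met.
Sofia controls 1 company.

1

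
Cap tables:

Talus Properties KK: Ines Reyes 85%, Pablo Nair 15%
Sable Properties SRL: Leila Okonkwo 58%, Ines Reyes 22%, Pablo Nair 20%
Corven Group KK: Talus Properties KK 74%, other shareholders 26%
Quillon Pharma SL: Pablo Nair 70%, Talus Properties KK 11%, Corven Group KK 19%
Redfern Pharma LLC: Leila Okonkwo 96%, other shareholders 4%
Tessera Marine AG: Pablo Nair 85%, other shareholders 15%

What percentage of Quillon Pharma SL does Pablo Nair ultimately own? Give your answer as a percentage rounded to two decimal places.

Pablo reaches Quillon along 3 paths.
Direct stake: 70% = 70%.
Via Talus: 15% × 11% = 1.65%.
Via Talus → Corven: 15% × 74% × 19% = 2.109%.
Total: 70% + 1.65% + 2.109% = 73.759%.
Rounded: 73.76%.

73.76%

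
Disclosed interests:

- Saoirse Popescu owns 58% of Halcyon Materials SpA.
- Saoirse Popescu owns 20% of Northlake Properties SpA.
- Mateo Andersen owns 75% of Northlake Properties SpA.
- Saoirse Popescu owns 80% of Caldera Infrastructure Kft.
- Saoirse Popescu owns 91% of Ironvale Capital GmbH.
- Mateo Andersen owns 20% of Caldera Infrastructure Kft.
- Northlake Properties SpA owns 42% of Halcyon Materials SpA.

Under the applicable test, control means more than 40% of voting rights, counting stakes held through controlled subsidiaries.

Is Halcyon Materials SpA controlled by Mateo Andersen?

Yes

Mateo holds 75% of Northlake, so Mateo controls Northlake.
Northlake holds 42% of Halcyon, so Mateo controls Halcyon.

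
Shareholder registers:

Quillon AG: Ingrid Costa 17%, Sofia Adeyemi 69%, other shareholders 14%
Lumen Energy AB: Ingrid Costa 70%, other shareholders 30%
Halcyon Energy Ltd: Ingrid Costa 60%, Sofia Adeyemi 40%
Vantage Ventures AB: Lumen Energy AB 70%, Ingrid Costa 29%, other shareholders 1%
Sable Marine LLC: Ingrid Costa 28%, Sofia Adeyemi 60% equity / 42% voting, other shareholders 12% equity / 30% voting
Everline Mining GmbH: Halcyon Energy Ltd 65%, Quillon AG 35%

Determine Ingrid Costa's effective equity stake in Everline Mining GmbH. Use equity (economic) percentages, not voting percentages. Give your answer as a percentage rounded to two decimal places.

Ingrid reaches Everline along 2 paths.
Via Halcyon: 60% × 65% = 39%.
Via Quillon: 17% × 35% = 5.95%.
Total: 39% + 5.95% = 44.95%.

44.95%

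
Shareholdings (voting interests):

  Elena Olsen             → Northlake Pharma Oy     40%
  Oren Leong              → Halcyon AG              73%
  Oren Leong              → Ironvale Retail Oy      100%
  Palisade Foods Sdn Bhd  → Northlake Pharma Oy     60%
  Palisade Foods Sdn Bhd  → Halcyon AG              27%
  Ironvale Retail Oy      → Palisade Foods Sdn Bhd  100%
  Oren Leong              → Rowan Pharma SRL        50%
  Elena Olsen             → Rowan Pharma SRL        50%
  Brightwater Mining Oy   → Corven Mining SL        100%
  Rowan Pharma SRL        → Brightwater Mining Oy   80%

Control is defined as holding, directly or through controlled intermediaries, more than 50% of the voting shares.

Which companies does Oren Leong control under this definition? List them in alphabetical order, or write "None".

Oren holds 100% of Ironvale, so Oren controls Ironvale.
Ironvale holds 100% of Palisade, so Oren controls Palisade.
Palisade and Oren together hold 27% + 73% = 100% of Halcyon, so Oren controls Halcyon.
Palisade holds 60% of Northlake, so Oren controls Northlake.
No other company's threshold is met.

Halcyon AG, Ironvale Retail Oy, Northlake Pharma Oy, Palisade Foods Sdn Bhd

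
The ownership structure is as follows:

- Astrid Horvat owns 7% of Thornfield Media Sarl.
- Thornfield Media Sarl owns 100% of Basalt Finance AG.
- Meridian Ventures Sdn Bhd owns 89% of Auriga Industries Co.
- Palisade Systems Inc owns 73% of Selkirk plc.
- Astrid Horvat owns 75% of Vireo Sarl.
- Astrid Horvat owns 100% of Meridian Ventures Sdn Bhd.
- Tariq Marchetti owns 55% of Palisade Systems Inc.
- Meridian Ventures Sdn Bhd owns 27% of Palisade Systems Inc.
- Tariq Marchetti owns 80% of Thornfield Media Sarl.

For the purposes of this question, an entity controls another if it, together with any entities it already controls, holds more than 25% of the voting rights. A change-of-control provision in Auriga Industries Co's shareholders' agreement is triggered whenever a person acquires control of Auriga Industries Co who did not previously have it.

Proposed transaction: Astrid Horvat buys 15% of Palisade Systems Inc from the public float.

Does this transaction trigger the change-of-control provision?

The purchase changes only Astrid's holdings, so Astrid is the only person who could newly come to control Auriga.
Astrid holds 100% of Meridian, so Astrid controls Meridian.
Meridian holds 89% of Auriga, so Astrid controls Auriga.
So Astrid already controls Auriga before the transaction.
After the purchase, Astrid holds 15% of Palisade directly.
Astrid controlled Auriga already, so this is not a new person acquiring control; every other person's position is unchanged or reduced.
No new person acquires control, so the clause is not triggered.

No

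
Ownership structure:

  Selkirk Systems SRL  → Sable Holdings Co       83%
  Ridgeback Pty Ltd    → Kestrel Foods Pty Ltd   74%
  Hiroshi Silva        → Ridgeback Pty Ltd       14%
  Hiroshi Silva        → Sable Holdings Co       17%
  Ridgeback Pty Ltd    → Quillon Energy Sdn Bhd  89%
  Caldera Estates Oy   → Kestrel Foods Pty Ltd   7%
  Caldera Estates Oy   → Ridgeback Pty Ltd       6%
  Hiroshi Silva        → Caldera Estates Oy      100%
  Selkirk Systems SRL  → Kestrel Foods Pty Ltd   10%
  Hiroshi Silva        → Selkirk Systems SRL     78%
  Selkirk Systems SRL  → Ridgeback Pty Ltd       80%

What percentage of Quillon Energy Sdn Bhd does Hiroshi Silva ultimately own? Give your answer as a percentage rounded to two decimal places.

Hiroshi reaches Quillon along 3 paths.
Via Ridgeback: 14% × 89% = 12.46%.
Via Selkirk → Ridgeback: 78% × 80% × 89% = 55.536%.
Via Caldera → Ridgeback: 100% × 6% × 89% = 5.34%.
Total: 12.46% + 55.536% + 5.34% = 73.336%.
Rounded: 73.34%.

73.34%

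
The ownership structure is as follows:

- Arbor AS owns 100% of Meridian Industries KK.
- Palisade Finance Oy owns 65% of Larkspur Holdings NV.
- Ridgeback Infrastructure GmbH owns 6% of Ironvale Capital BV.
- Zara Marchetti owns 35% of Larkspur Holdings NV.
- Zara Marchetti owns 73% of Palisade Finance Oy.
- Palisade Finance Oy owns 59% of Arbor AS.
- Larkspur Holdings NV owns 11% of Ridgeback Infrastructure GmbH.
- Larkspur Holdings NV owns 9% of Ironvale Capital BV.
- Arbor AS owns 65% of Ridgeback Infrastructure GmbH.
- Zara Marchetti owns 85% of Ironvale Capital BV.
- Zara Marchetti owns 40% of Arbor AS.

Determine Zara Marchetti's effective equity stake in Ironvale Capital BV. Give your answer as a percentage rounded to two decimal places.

96.20%

Zara reaches Ironvale along 7 paths.
Via Palisade → Larkspur: 73% × 65% × 9% = 4.2705%.
Via Larkspur: 35% × 9% = 3.15%.
Via Palisade → Arbor → Ridgeback: 73% × 59% × 65% × 6% = 1.67973%.
Via Arbor → Ridgeback: 40% × 65% × 6% = 1.56%.
Via Palisade → Larkspur → Ridgeback: 73% × 65% × 11% × 6% = 0.31317%.
Via Larkspur → Ridgeback: 35% × 11% × 6% = 0.231%.
Direct stake: 85% = 85%.
Total: 4.2705% + 3.15% + 1.67973% + 1.56% + 0.31317% + 0.231% + 85% = 96.2044%.
Rounded: 96.20%.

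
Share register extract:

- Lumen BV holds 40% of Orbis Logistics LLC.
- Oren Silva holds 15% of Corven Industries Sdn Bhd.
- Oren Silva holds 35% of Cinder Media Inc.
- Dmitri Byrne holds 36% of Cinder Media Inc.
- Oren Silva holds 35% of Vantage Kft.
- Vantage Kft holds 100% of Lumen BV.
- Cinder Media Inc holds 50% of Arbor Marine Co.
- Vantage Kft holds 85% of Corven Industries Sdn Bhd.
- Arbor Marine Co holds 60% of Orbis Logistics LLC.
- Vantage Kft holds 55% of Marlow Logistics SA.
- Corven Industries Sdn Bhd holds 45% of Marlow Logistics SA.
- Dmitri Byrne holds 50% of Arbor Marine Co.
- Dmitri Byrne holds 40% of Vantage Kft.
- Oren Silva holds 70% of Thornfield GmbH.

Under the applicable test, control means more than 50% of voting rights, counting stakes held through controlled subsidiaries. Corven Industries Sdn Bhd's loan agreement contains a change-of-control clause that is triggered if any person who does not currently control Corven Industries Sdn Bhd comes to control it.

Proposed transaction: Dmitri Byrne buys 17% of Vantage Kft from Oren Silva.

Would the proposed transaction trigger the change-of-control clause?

The purchase adds only to Dmitri's holdings (Oren's stake shrinks), so Dmitri is the only person who could newly come to control Corven.
Dmitri's largest direct stake is 50% in Arbor, which does not meet the threshold, so Dmitri controls no company.
Neither Dmitri nor any entity Dmitri controls holds any voting interest in Corven.
So before the transaction, Dmitri does not control Corven.
After the purchase, Dmitri's direct stake in Vantage rises to 40% + 17% = 57%, and Oren's stake falls to 18%.
Dmitri holds 57% of Vantage, so Dmitri controls Vantage.
Vantage holds 85% of Corven, so Dmitri controls Corven.
Dmitri did not control Corven before and does after, so the clause is triggered.

Yes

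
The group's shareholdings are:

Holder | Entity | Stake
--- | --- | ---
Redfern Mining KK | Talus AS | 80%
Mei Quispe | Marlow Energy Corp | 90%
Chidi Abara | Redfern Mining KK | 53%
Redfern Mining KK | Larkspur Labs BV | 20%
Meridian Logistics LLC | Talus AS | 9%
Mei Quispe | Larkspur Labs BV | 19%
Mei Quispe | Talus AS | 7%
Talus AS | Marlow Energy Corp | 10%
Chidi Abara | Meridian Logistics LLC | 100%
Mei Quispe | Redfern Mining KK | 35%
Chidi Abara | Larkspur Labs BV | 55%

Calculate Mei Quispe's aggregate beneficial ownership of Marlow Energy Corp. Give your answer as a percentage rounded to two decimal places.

Mei reaches Marlow along 3 paths.
Via Redfern → Talus: 35% × 80% × 10% = 2.8%.
Via Talus: 7% × 10% = 0.7%.
Direct stake: 90% = 90%.
Total: 2.8% + 0.7% + 90% = 93.5%.
Rounded: 93.50%.

93.50%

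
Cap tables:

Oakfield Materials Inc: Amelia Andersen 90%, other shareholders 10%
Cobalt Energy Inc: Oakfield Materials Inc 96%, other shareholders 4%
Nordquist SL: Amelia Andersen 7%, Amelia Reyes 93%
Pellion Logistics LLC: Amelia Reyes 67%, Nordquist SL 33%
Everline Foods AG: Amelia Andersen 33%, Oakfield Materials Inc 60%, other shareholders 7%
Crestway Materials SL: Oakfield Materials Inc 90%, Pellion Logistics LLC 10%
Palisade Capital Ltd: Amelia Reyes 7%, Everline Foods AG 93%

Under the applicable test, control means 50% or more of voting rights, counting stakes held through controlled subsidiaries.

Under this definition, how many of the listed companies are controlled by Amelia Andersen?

5

Amelia Andersen holds 90% of Oakfield, so Amelia Andersen controls Oakfield.
Oakfield holds 96% of Cobalt, so Amelia Andersen controls Cobalt.
Amelia Andersen and Oakfield together hold 33% + 60% = 93% of Everline, so Amelia Andersen controls Everline.
Oakfield holds 90% of Crestway, so Amelia Andersen controls Crestway.
Everline holds 93% of Palisade, so Amelia Andersen controls Palisade.
No other company's threshold is met.
Amelia Andersen controls 5 companies.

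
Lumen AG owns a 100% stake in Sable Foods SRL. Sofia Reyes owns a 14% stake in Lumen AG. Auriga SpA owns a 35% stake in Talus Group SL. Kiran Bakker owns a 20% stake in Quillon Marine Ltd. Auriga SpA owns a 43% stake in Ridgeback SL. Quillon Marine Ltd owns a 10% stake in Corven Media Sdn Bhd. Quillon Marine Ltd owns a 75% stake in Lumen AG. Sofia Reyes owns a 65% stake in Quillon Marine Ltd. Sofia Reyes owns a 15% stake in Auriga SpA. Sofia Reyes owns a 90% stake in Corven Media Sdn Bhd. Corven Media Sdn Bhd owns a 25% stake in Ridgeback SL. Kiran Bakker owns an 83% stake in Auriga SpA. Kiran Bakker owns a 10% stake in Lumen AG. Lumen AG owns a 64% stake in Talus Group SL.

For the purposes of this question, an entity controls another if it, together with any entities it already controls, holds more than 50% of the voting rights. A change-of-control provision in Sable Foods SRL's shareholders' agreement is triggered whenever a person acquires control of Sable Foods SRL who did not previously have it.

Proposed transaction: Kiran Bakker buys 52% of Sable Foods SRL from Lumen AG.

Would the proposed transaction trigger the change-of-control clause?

The purchase adds only to Kiran's holdings (Lumen's stake shrinks), so Kiran is the only person who could newly come to control Sable.
Kiran holds 83% of Auriga, so Kiran controls Auriga.
Neither Kiran nor any entity Kiran controls holds any voting interest in Sable.
So before the transaction, Kiran does not control Sable.
After the purchase, Kiran holds 52% of Sable directly, and Lumen's stake falls to 48%.
Kiran holds 52% of Sable, so Kiran controls Sable.
Kiran did not control Sable before and does after, so the clause is triggered.

Yes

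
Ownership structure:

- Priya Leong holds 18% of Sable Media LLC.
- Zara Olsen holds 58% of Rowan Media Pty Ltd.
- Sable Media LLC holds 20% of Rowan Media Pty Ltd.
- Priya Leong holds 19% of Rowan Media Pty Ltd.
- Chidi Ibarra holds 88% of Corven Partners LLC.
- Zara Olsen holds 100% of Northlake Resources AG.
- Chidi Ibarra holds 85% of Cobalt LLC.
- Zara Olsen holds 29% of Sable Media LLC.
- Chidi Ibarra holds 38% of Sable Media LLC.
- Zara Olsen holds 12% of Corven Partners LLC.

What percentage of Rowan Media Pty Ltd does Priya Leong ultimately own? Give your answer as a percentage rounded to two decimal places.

Priya reaches Rowan along 2 paths.
Direct stake: 19% = 19%.
Via Sable: 18% × 20% = 3.6%.
Total: 19% + 3.6% = 22.6%.
Rounded: 22.60%.

22.60%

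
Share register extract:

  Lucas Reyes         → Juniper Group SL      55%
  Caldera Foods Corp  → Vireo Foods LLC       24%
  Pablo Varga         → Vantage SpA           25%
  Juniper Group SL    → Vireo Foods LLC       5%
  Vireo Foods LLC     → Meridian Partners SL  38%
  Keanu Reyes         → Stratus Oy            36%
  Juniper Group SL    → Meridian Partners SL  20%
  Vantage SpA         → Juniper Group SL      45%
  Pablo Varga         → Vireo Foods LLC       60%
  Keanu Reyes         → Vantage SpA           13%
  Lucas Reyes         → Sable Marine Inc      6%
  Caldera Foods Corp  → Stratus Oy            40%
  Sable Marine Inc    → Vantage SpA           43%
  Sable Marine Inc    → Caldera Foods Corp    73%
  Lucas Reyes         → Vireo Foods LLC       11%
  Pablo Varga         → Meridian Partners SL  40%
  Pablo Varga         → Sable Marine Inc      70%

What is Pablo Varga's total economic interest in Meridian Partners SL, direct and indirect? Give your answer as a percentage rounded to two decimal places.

Pablo reaches Meridian along 7 paths.
Direct stake: 40% = 40%.
Via Vireo: 60% × 38% = 22.8%.
Via Sable → Caldera → Vireo: 70% × 73% × 24% × 38% = 4.66032%.
Via Vantage → Juniper → Vireo: 25% × 45% × 5% × 38% = 0.21375%.
Via Sable → Vantage → Juniper → Vireo: 70% × 43% × 45% × 5% × 38% = 0.257355%.
Via Vantage → Juniper: 25% × 45% × 20% = 2.25%.
Via Sable → Vantage → Juniper: 70% × 43% × 45% × 20% = 2.709%.
Total: 40% + 22.8% + 4.66032% + 0.21375% + 0.257355% + 2.25% + 2.709% = 72.890425%.
Rounded: 72.89%.

72.89%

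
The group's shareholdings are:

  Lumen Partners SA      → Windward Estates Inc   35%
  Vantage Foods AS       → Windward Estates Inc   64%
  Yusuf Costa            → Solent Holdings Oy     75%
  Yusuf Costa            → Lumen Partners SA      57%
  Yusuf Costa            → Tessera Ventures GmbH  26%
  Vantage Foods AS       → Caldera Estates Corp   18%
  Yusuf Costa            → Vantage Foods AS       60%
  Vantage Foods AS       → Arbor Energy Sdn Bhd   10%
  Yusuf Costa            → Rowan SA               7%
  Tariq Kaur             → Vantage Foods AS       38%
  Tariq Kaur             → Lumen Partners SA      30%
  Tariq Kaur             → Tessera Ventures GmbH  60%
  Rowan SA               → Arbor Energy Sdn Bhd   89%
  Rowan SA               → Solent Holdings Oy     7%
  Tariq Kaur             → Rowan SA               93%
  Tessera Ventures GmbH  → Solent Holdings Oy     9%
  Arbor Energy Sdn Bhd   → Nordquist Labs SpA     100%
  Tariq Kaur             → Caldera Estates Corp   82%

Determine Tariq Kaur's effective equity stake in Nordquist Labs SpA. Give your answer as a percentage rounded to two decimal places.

86.57%

Tariq reaches Nordquist along 2 paths.
Via Rowan → Arbor: 93% × 89% × 100% = 82.77%.
Via Vantage → Arbor: 38% × 10% × 100% = 3.8%.
Total: 82.77% + 3.8% = 86.57%.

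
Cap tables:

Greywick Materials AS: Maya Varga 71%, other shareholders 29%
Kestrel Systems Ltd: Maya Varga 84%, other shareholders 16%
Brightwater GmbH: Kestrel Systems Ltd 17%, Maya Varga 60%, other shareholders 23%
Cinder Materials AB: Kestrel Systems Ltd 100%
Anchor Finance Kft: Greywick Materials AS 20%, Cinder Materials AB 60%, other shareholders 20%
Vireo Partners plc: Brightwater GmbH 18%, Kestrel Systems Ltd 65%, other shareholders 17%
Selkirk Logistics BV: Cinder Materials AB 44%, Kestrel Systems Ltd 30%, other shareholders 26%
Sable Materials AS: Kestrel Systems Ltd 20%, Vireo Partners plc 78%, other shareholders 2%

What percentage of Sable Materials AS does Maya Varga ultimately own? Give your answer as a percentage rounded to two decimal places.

Maya reaches Sable along 4 paths.
Via Kestrel: 84% × 20% = 16.8%.
Via Kestrel → Brightwater → Vireo: 84% × 17% × 18% × 78% = 2.004912%.
Via Brightwater → Vireo: 60% × 18% × 78% = 8.424%.
Via Kestrel → Vireo: 84% × 65% × 78% = 42.588%.
Total: 16.8% + 2.004912% + 8.424% + 42.588% = 69.816912%.
Rounded: 69.82%.

69.82%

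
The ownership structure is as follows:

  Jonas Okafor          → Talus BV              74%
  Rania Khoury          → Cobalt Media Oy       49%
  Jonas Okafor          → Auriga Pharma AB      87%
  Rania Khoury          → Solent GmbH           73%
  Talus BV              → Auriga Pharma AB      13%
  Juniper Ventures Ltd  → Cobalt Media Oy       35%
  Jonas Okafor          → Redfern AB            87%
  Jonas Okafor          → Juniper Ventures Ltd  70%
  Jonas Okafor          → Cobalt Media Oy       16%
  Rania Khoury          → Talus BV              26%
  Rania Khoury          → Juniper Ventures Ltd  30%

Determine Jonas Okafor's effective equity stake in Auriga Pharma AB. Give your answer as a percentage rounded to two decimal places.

Jonas reaches Auriga along 2 paths.
Via Talus: 74% × 13% = 9.62%.
Direct stake: 87% = 87%.
Total: 9.62% + 87% = 96.62%.

96.62%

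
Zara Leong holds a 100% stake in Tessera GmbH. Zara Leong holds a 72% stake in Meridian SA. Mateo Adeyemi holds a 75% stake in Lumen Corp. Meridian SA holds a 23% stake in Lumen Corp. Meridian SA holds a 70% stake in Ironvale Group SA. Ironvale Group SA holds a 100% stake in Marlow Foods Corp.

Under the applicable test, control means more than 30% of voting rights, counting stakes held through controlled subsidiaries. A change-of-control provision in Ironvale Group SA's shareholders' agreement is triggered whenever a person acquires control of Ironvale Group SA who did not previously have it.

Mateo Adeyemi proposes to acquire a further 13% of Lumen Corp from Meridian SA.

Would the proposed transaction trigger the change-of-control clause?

The purchase adds only to Mateo's holdings (Meridian's stake shrinks), so Mateo is the only person who could newly come to control Ironvale.
Mateo holds 75% of Lumen, so Mateo controls Lumen.
Neither Mateo nor any entity Mateo controls holds any voting interest in Ironvale.
So before the transaction, Mateo does not control Ironvale.
After the purchase, Mateo's direct stake in Lumen rises to 75% + 13% = 88%, and Meridian's stake falls to 10%.
Mateo holds 88% of Lumen, so Mateo controls Lumen.
After the transaction, neither Mateo nor any entity Mateo controls holds a voting interest in Ironvale, so Mateo still does not control it.
No new person acquires control, so the clause is not triggered.

No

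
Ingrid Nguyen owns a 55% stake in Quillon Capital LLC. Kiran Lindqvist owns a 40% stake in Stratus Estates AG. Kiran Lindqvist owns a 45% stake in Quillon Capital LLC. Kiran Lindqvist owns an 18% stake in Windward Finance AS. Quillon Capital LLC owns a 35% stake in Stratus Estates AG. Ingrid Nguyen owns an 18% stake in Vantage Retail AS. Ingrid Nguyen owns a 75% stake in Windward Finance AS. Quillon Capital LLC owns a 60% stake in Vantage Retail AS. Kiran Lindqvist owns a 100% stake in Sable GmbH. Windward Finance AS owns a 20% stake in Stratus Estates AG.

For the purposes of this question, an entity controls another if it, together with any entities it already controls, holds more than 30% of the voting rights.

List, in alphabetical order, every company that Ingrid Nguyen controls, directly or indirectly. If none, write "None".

Ingrid holds 55% of Quillon, so Ingrid controls Quillon.
Ingrid holds 75% of Windward, so Ingrid controls Windward.
Quillon and Windward together hold 35% + 20% = 55% of Stratus, so Ingrid controls Stratus.
Quillon and Ingrid together hold 60% + 18% = 78% of Vantage, so Ingrid controls Vantage.
No other company's threshold is met.

Quillon Capital LLC, Stratus Estates AG, Vantage Retail AS, Windward Finance AS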